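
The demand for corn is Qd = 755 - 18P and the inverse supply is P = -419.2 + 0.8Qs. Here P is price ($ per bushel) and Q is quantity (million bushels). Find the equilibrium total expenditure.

In direct form, Qs = 524 + 1.25P.
Equating demand and supply, 755 - 18P = 524 + 1.25P gives 19.25P = 231, so P* = 12.
From the demand curve, Q* = 755 - 18(12) = 539.
Total expenditure = P* × Q* = 12 × 539 = 6468.

Total expenditure = 6468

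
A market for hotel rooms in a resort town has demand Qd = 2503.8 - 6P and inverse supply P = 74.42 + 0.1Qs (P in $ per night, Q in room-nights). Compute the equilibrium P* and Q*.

P* = 203, Q* = 1285.8

Inverting to quantity form: Qs = -744.2 + 10P.
Set Qd = Qs: 2503.8 - 6P = -744.2 + 10P, so 3248 = 16P and P* = 203.
Substitute back: Q* = 2503.8 - 6(203) = 1285.8.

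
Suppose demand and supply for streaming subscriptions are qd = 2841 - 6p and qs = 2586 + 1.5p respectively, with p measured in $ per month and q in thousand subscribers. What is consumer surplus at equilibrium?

Consumer surplus = 579480.75

The market clears where 2841 - 6p = 2586 + 1.5p. Rearranging, 7.5p = 255, hence p* = 34.
From the demand curve, q* = 2841 - 6(34) = 2637.
Demand choke price (qd = 0): p = 2841/6 = 473.5. Consumer surplus = ½ × (473.5 - 34) × 2637 = 579480.75.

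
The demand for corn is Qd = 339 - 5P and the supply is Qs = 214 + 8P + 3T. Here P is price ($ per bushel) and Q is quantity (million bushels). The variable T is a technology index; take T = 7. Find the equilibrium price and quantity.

P* = 8, Q* = 299

With T = 7, supply is Qs = 235 + 8P.
Set Qd = Qs: 339 - 5P = 235 + 8P, so 104 = 13P and P* = 8.
From the demand curve, Q* = 339 - 5(8) = 299.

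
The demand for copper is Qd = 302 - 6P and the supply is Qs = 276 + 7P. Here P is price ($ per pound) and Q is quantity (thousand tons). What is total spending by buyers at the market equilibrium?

Total spending by buyers = 580

Set Qd = Qs: 302 - 6P = 276 + 7P, so 26 = 13P and P* = 2.
Substitute back: Q* = 302 - 6(2) = 290.
Total spending by buyers = P* × Q* = 2 × 290 = 580.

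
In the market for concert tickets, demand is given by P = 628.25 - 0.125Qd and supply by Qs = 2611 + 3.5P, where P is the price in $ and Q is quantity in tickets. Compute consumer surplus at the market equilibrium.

Consumer surplus = 699732.25

Inverting to quantity form: Qd = 5026 - 8P.
The market clears where 5026 - 8P = 2611 + 3.5P. Rearranging, 11.5P = 2415, hence P* = 210.
Substitute back: Q* = 5026 - 8(210) = 3346.
Demand choke price (Qd = 0): P = 5026/8 = 628.25. Consumer surplus = ½ × (628.25 - 210) × 3346 = 699732.25.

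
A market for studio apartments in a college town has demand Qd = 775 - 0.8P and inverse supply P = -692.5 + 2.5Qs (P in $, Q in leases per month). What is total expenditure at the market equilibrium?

Total expenditure = 183845

Solving each curve for Q: Qs = 277 + 0.4P.
At equilibrium Qd = Qs, so 775 - 0.8P = 277 + 0.4P; collecting terms, 498 = 1.2P and P* = 415.
Plugging P* into demand: Q* = 775 - 0.8(415) = 443.
Total expenditure = P* × Q* = 415 × 443 = 183845.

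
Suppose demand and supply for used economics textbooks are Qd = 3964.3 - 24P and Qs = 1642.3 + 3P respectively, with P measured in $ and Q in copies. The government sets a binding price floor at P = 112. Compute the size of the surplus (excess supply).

Surplus = 702

At P = 112: Qd = 1276.3 and Qs = 1978.3.
Surplus = Qs - Qd = 1978.3 - 1276.3 = 702.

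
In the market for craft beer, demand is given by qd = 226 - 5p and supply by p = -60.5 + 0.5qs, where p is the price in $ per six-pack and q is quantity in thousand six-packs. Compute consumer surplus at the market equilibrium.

Consumer surplus = 2280.1

Rewriting in direct form: qs = 121 + 2p.
Set qd = qs: 226 - 5p = 121 + 2p, so 105 = 7p and p* = 15.
From the demand curve, q* = 226 - 5(15) = 151.
Demand choke price (qd = 0): p = 226/5 = 45.2. Consumer surplus = ½ × (45.2 - 15) × 151 = 2280.1.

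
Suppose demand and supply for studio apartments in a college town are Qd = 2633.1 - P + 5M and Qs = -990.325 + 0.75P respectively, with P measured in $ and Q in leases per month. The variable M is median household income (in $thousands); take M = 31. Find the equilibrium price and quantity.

P* = 2159.1, Q* = 629

With M = 31, demand is Qd = 2788.1 - P.
Equating demand and supply, 2788.1 - P = -990.325 + 0.75P gives 1.75P = 3778.425, so P* = 2159.1.
Substitute back: Q* = 2788.1 - 2159.1 = 629.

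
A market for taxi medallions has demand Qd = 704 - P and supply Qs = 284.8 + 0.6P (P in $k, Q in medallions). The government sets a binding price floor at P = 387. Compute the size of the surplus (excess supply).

At P = 387: Qd = 317 and Qs = 517.
Surplus = Qs - Qd = 517 - 317 = 200.

Surplus = 200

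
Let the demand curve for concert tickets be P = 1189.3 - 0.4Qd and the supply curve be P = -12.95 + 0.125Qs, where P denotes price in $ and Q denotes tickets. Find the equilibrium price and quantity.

Solving each curve for Q: Qd = 2973.25 - 2.5P and Qs = 103.6 + 8P.
Set Qd = Qs: 2973.25 - 2.5P = 103.6 + 8P, so 2869.65 = 10.5P and P* = 273.3.
Plugging P* into demand: Q* = 2973.25 - 2.5(273.3) = 2290.

P* = 273.3, Q* = 2290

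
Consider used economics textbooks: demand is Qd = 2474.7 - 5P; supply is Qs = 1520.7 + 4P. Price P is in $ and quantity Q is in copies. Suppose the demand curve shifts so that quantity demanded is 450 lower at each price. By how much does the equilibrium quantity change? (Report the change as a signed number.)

ΔQ = -200

Set Qd = Qs: 2474.7 - 5P = 1520.7 + 4P, so 954 = 9P and P* = 106.
Plugging P* into demand: Q* = 2474.7 - 5(106) = 1944.7.
After the shift, demand is Qd = 2024.7 - 5P.
The new intersection has 504 = 9P, i.e. P = 56, Q = 1744.7.
ΔQ = 1744.7 - 1944.7 = -200.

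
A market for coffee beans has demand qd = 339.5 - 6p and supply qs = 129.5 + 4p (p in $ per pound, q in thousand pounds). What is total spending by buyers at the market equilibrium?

Set qd = qs: 339.5 - 6p = 129.5 + 4p, so 210 = 10p and p* = 21.
Substitute back: q* = 339.5 - 6(21) = 213.5.
Total spending by buyers = p* × q* = 21 × 213.5 = 4483.5.

Total spending by buyers = 4483.5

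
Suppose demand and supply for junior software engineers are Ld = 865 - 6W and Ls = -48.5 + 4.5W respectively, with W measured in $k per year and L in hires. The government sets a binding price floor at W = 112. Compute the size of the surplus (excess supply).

Surplus = 262.5

At W = 112: Ld = 193 and Ls = 455.5.
Surplus = Ls - Ld = 455.5 - 193 = 262.5.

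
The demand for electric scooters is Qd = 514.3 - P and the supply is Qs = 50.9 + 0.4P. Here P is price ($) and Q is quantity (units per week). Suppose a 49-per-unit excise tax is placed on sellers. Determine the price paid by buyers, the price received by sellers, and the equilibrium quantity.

Sellers keep P_s = P_b - 49 per unit, so supply in terms of the buyer price is Qs = 31.3 + 0.4P_b.
Equate demand and the shifted supply: 514.3 - P_b = 31.3 + 0.4P_b, giving 1.4P_b = 483, so P_b = 345.
So P_s = 296 and the quantity traded is Q = 514.3 - 345 = 169.3.

P_b = 345, P_s = 296, Q = 169.3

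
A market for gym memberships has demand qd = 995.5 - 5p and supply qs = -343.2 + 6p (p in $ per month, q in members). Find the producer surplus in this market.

Set qd = qs: 995.5 - 5p = -343.2 + 6p, so 1338.7 = 11p and p* = 121.7.
Substitute back: q* = 995.5 - 5(121.7) = 387.
Supply choke price (qs = 0): p = 57.2. Producer surplus = ½ × (121.7 - 57.2) × 387 = 12480.75.

Producer surplus = 12480.75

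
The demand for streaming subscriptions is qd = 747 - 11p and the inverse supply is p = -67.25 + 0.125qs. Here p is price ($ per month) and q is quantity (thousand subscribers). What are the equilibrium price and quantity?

Inverting to quantity form: qs = 538 + 8p.
At equilibrium qd = qs, so 747 - 11p = 538 + 8p; collecting terms, 209 = 19p and p* = 11.
Plugging p* into demand: q* = 747 - 11(11) = 626.

p* = 11, q* = 626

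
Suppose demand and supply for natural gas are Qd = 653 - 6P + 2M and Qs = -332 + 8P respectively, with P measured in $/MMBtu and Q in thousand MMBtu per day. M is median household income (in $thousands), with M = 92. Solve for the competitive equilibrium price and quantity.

With M = 92, demand is Qd = 837 - 6P.
Equating demand and supply, 837 - 6P = -332 + 8P gives 14P = 1169, so P* = 83.5.
Then Q* = 837 - 6(83.5) = 336.

P* = 83.5, Q* = 336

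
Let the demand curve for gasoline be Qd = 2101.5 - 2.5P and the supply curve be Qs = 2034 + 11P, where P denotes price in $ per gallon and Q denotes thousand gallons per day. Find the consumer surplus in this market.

The market clears where 2101.5 - 2.5P = 2034 + 11P. Rearranging, 13.5P = 67.5, hence P* = 5.
From the demand curve, Q* = 2101.5 - 2.5(5) = 2089.
Demand choke price (Qd = 0): P = 2101.5/2.5 = 840.6. Consumer surplus = ½ × (840.6 - 5) × 2089 = 872784.2.

Consumer surplus = 872784.2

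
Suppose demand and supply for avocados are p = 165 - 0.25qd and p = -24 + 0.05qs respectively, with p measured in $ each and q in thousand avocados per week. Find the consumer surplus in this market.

Consumer surplus = 49612.5

In direct form, qd = 660 - 4p and qs = 480 + 20p.
Equating demand and supply, 660 - 4p = 480 + 20p gives 24p = 180, so p* = 7.5.
Substitute back: q* = 660 - 4(7.5) = 630.
Demand choke price (qd = 0): p = 660/4 = 165. Consumer surplus = ½ × (165 - 7.5) × 630 = 49612.5.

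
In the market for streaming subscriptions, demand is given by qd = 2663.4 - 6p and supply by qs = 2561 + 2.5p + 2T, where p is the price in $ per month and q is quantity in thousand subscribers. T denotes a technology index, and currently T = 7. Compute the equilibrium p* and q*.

p* = 10.4, q* = 2601

With T = 7, supply is qs = 2575 + 2.5p.
Set qd = qs: 2663.4 - 6p = 2575 + 2.5p, so 88.4 = 8.5p and p* = 10.4.
From the demand curve, q* = 2663.4 - 6(10.4) = 2601.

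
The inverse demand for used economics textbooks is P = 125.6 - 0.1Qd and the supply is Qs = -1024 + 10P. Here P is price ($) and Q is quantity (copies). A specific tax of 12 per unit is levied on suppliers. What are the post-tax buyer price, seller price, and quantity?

P_b = 120, P_s = 108, Q = 56

Rewriting in direct form: Qd = 1256 - 10P.
Suppliers keep P_s = P_b - 12 per unit, so supply in terms of the buyer price is Qs = -1144 + 10P_b.
Market clearing requires 1256 - 10P_b = -1144 + 10P_b; hence 2400 = 20P_b and P_b = 120.
Then P_s = 120 - 12 = 108 and Q = 1256 - 10(120) = 56.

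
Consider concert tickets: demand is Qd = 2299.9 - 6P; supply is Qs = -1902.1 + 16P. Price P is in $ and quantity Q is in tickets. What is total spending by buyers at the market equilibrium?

Equating demand and supply, 2299.9 - 6P = -1902.1 + 16P gives 22P = 4202, so P* = 191.
Substitute back: Q* = 2299.9 - 6(191) = 1153.9.
Total spending by buyers = P* × Q* = 191 × 1153.9 = 220394.9.

Total spending by buyers = 220394.9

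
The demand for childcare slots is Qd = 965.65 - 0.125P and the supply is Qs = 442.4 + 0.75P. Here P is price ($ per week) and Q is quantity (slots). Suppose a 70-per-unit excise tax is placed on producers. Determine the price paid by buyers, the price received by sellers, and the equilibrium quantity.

P_b = 658, P_s = 588, Q = 883.4

The tax drives a wedge P_b - P_s = 70. Substituting P_s = P_b - 70 into supply: Qs = 389.9 + 0.75P_b.
Equate demand and the shifted supply: 965.65 - 0.125P_b = 389.9 + 0.75P_b, giving 0.875P_b = 575.75, so P_b = 658.
Then P_s = 658 - 70 = 588 and Q = 965.65 - 0.125(658) = 883.4.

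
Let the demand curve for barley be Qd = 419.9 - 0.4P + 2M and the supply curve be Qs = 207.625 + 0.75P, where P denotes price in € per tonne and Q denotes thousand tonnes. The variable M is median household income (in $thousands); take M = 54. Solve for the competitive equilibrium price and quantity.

With M = 54, demand is Qd = 527.9 - 0.4P.
Set Qd = Qs: 527.9 - 0.4P = 207.625 + 0.75P, so 320.275 = 1.15P and P* = 278.5.
Substitute back: Q* = 527.9 - 0.4(278.5) = 416.5.

P* = 278.5, Q* = 416.5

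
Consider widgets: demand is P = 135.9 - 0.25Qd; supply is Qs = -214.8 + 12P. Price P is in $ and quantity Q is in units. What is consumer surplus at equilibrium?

Consumer surplus = 15664.5

Rewriting in direct form: Qd = 543.6 - 4P.
The market clears where 543.6 - 4P = -214.8 + 12P. Rearranging, 16P = 758.4, hence P* = 47.4.
Then Q* = 543.6 - 4(47.4) = 354.
Demand choke price (Qd = 0): P = 543.6/4 = 135.9. Consumer surplus = ½ × (135.9 - 47.4) × 354 = 15664.5.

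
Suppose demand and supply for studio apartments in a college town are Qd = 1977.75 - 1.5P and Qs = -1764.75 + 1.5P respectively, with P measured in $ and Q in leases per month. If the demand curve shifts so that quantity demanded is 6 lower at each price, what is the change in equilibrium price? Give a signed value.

At equilibrium Qd = Qs, so 1977.75 - 1.5P = -1764.75 + 1.5P; collecting terms, 3742.5 = 3P and P* = 1247.5.
From the demand curve, Q* = 1977.75 - 1.5(1247.5) = 106.5.
After the shift, demand is Qd = 1971.75 - 1.5P.
New equilibrium: 3736.5 = 3P, so P = 1245.5 and Q = 103.5.
ΔP = 1245.5 - 1247.5 = -2.

ΔP = -2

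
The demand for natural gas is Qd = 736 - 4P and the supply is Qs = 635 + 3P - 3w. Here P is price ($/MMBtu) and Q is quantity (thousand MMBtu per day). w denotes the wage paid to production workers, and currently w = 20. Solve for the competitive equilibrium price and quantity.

With w = 20, supply is Qs = 575 + 3P.
The market clears where 736 - 4P = 575 + 3P. Rearranging, 7P = 161, hence P* = 23.
Substitute back: Q* = 736 - 4(23) = 644.

P* = 23, Q* = 644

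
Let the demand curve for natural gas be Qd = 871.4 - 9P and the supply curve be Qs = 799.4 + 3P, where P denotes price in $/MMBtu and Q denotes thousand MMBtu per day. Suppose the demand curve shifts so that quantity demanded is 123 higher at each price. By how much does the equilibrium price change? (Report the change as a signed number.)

ΔP = 10.25

The market clears where 871.4 - 9P = 799.4 + 3P. Rearranging, 12P = 72, hence P* = 6.
Plugging P* into demand: Q* = 871.4 - 9(6) = 817.4.
After the shift, demand is Qd = 994.4 - 9P.
New equilibrium: 195 = 12P, so P = 16.25 and Q = 848.15.
ΔP = 16.25 - 6 = 10.25.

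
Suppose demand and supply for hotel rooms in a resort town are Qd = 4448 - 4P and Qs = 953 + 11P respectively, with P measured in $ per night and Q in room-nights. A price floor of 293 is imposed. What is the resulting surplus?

Evaluating both curves at the floor price 293 gives Qd = 3276, Qs = 4176.
Surplus = Qs - Qd = 4176 - 3276 = 900.

Surplus = 900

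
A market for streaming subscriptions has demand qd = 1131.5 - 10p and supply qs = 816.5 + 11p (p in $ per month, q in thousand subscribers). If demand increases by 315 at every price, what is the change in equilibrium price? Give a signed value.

Δp = 15

Equating demand and supply, 1131.5 - 10p = 816.5 + 11p gives 21p = 315, so p* = 15.
Plugging p* into demand: q* = 1131.5 - 10(15) = 981.5.
After the shift, demand is qd = 1446.5 - 10p.
The new intersection has 630 = 21p, i.e. p = 30, q = 1146.5.
Δp = 30 - 15 = 15.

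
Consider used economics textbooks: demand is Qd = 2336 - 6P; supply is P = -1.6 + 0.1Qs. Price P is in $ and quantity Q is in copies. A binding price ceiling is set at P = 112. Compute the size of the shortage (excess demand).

Shortage = 528

Inverting to quantity form: Qs = 16 + 10P.
With P fixed at 112, quantity demanded is 1664 and quantity supplied is 1136.
Shortage = Qd - Qs = 1664 - 1136 = 528.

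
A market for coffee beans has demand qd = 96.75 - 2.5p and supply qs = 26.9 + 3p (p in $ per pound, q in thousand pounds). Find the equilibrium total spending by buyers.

Set qd = qs: 96.75 - 2.5p = 26.9 + 3p, so 69.85 = 5.5p and p* = 12.7.
Substitute back: q* = 96.75 - 2.5(12.7) = 65.
Total spending by buyers = p* × q* = 12.7 × 65 = 825.5.

Total spending by buyers = 825.5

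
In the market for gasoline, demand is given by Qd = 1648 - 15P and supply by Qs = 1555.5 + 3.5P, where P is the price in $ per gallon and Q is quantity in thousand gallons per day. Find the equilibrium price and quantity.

Set Qd = Qs: 1648 - 15P = 1555.5 + 3.5P, so 92.5 = 18.5P and P* = 5.
Then Q* = 1648 - 15(5) = 1573.

P* = 5, Q* = 1573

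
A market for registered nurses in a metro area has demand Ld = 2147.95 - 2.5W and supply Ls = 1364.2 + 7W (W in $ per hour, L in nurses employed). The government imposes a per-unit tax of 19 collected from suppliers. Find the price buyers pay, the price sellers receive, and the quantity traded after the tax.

W_b = 96.5, W_s = 77.5, L = 1906.7

With a tax of 19 on suppliers, they supply based on the net price W_s = W_b - 19, so Ls = 1231.2 + 7W_b.
Equate demand and the shifted supply: 2147.95 - 2.5W_b = 1231.2 + 7W_b, giving 9.5W_b = 916.75, so W_b = 96.5.
So W_s = 77.5 and the quantity traded is L = 2147.95 - 2.5(96.5) = 1906.7.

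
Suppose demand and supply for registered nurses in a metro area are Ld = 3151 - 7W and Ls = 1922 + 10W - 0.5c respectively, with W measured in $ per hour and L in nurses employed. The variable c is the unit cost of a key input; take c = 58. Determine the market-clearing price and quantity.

W* = 74, L* = 2633

With c = 58, supply is Ls = 1893 + 10W.
The market clears where 3151 - 7W = 1893 + 10W. Rearranging, 17W = 1258, hence W* = 74.
Plugging W* into demand: L* = 3151 - 7(74) = 2633.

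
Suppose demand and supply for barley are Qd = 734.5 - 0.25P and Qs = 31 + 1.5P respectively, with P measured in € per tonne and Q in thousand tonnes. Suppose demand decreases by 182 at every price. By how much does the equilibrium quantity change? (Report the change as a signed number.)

The market clears where 734.5 - 0.25P = 31 + 1.5P. Rearranging, 1.75P = 703.5, hence P* = 402.
Substitute back: Q* = 734.5 - 0.25(402) = 634.
After the shift, demand is Qd = 552.5 - 0.25P.
The new intersection has 521.5 = 1.75P, i.e. P = 298, Q = 478.
ΔQ = 478 - 634 = -156.

ΔQ = -156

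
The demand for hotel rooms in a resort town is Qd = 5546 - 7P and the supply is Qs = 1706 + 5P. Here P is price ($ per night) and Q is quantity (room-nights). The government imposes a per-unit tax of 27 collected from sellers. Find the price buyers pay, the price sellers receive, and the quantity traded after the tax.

P_b = 331.25, P_s = 304.25, Q = 3227.25

Sellers keep P_s = P_b - 27 per unit, so supply in terms of the buyer price is Qs = 1571 + 5P_b.
Equate demand and the shifted supply: 5546 - 7P_b = 1571 + 5P_b, giving 12P_b = 3975, so P_b = 331.25.
Then P_s = 331.25 - 27 = 304.25 and Q = 5546 - 7(331.25) = 3227.25.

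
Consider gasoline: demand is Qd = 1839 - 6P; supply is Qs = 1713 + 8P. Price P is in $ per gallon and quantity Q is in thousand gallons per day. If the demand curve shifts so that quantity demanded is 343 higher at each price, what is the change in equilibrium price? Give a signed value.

At equilibrium Qd = Qs, so 1839 - 6P = 1713 + 8P; collecting terms, 126 = 14P and P* = 9.
Then Q* = 1839 - 6(9) = 1785.
After the shift, demand is Qd = 2182 - 6P.
Re-solving, 14P = 469 gives P = 33.5 and Q = 1981.
ΔP = 33.5 - 9 = 24.5.

ΔP = 24.5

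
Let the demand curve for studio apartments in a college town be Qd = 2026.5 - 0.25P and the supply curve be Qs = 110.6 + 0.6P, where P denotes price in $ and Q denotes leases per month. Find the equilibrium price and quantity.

At equilibrium Qd = Qs, so 2026.5 - 0.25P = 110.6 + 0.6P; collecting terms, 1915.9 = 0.85P and P* = 2254.
Substitute back: Q* = 2026.5 - 0.25(2254) = 1463.

P* = 2254, Q* = 1463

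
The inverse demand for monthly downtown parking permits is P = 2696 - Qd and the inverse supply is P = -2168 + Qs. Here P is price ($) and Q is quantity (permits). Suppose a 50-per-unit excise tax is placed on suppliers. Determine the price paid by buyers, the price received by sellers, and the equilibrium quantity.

P_b = 289, P_s = 239, Q = 2407

Inverting to quantity form: Qd = 2696 - P and Qs = 2168 + P.
Suppliers keep P_s = P_b - 50 per unit, so supply in terms of the buyer price is Qs = 2118 + P_b.
Set Qd = Qs: 2696 - P_b = 2118 + P_b, so 578 = 2P_b and P_b = 289.
So P_s = 239 and the quantity traded is Q = 2696 - 289 = 2407.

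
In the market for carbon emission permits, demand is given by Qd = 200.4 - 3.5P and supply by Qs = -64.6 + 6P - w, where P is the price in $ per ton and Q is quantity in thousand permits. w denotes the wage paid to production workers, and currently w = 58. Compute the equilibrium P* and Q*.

P* = 34, Q* = 81.4

With w = 58, supply is Qs = -122.6 + 6P.
Equating demand and supply, 200.4 - 3.5P = -122.6 + 6P gives 9.5P = 323, so P* = 34.
Then Q* = 200.4 - 3.5(34) = 81.4.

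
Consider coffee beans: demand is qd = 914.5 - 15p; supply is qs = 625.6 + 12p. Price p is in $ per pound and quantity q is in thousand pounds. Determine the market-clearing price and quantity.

p* = 10.7, q* = 754

Equating demand and supply, 914.5 - 15p = 625.6 + 12p gives 27p = 288.9, so p* = 10.7.
Plugging p* into demand: q* = 914.5 - 15(10.7) = 754.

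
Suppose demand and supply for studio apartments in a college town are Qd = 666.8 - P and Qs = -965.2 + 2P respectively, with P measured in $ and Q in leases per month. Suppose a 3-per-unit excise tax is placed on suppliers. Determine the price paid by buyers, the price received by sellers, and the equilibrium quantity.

P_b = 546, P_s = 543, Q = 120.8

Suppliers keep P_s = P_b - 3 per unit, so supply in terms of the buyer price is Qs = -971.2 + 2P_b.
Equate demand and the shifted supply: 666.8 - P_b = -971.2 + 2P_b, giving 3P_b = 1638, so P_b = 546.
So P_s = 543 and the quantity traded is Q = 666.8 - 546 = 120.8.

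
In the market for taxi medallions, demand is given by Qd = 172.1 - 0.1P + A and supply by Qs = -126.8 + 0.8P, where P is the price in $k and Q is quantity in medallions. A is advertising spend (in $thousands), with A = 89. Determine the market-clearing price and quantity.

P* = 431, Q* = 218

With A = 89, demand is Qd = 261.1 - 0.1P.
Equating demand and supply, 261.1 - 0.1P = -126.8 + 0.8P gives 0.9P = 387.9, so P* = 431.
Then Q* = 261.1 - 0.1(431) = 218.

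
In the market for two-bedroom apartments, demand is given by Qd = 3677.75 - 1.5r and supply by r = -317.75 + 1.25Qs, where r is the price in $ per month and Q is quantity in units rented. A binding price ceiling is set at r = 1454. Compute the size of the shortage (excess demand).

Rewriting in direct form: Qs = 254.2 + 0.8r.
At r = 1454: Qd = 1496.75 and Qs = 1417.4.
Shortage = Qd - Qs = 1496.75 - 1417.4 = 79.35.

Shortage = 79.35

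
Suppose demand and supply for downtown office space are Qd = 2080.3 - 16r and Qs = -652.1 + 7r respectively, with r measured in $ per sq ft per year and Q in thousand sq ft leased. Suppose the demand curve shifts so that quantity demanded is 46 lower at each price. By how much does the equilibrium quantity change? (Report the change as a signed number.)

At equilibrium Qd = Qs, so 2080.3 - 16r = -652.1 + 7r; collecting terms, 2732.4 = 23r and r* = 118.8.
Plugging r* into demand: Q* = 2080.3 - 16(118.8) = 179.5.
After the shift, demand is Qd = 2034.3 - 16r.
New equilibrium: 2686.4 = 23r, so r = 116.8 and Q = 165.5.
ΔQ = 165.5 - 179.5 = -14.

ΔQ = -14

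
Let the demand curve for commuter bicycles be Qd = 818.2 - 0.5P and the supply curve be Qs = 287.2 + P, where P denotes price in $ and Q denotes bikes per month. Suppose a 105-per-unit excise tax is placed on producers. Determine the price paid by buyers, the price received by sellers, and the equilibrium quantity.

P_b = 424, P_s = 319, Q = 606.2

With a tax of 105 on producers, they supply based on the net price P_s = P_b - 105, so Qs = 182.2 + P_b.
Set Qd = Qs: 818.2 - 0.5P_b = 182.2 + P_b, so 636 = 1.5P_b and P_b = 424.
So P_s = 319 and the quantity traded is Q = 818.2 - 0.5(424) = 606.2.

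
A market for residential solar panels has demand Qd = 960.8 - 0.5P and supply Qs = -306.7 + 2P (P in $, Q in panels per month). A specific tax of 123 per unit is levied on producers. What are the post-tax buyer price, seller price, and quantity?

Producers keep P_s = P_b - 123 per unit, so supply in terms of the buyer price is Qs = -552.7 + 2P_b.
Set Qd = Qs: 960.8 - 0.5P_b = -552.7 + 2P_b, so 1513.5 = 2.5P_b and P_b = 605.4.
Then P_s = 605.4 - 123 = 482.4 and Q = 960.8 - 0.5(605.4) = 658.1.

P_b = 605.4, P_s = 482.4, Q = 658.1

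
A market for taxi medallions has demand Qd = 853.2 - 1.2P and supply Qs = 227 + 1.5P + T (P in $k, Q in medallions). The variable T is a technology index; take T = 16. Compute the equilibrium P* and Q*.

P* = 226, Q* = 582

With T = 16, supply is Qs = 243 + 1.5P.
The market clears where 853.2 - 1.2P = 243 + 1.5P. Rearranging, 2.7P = 610.2, hence P* = 226.
From the demand curve, Q* = 853.2 - 1.2(226) = 582.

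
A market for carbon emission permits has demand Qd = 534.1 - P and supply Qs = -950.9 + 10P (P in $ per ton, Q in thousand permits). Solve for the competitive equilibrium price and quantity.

Set Qd = Qs: 534.1 - P = -950.9 + 10P, so 1485 = 11P and P* = 135.
Plugging P* into demand: Q* = 534.1 - 135 = 399.1.

P* = 135, Q* = 399.1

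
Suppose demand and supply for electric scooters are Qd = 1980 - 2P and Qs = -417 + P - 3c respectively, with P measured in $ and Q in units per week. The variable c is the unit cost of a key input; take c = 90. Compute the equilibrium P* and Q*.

With c = 90, supply is Qs = -687 + P.
At equilibrium Qd = Qs, so 1980 - 2P = -687 + P; collecting terms, 2667 = 3P and P* = 889.
Substitute back: Q* = 1980 - 2(889) = 202.

P* = 889, Q* = 202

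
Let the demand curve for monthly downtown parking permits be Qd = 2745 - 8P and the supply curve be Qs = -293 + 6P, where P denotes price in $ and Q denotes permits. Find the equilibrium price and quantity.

P* = 217, Q* = 1009

At equilibrium Qd = Qs, so 2745 - 8P = -293 + 6P; collecting terms, 3038 = 14P and P* = 217.
Substitute back: Q* = 2745 - 8(217) = 1009.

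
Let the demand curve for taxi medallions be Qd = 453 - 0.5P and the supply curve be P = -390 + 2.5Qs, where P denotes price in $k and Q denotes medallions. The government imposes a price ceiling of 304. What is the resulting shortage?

Solving each curve for Q: Qs = 156 + 0.4P.
With P fixed at 304, quantity demanded is 301 and quantity supplied is 277.6.
Shortage = Qd - Qs = 301 - 277.6 = 23.4.

Shortage = 23.4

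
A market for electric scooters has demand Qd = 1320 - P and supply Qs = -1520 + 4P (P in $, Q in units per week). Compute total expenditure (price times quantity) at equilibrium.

Total expenditure = 427136

Set Qd = Qs: 1320 - P = -1520 + 4P, so 2840 = 5P and P* = 568.
From the demand curve, Q* = 1320 - 568 = 752.
Total expenditure = P* × Q* = 568 × 752 = 427136.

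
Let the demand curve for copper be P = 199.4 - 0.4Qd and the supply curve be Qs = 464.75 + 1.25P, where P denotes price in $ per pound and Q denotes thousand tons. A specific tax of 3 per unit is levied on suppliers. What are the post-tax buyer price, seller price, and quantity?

P_b = 10, P_s = 7, Q = 473.5

Inverting to quantity form: Qd = 498.5 - 2.5P.
With a tax of 3 on suppliers, they supply based on the net price P_s = P_b - 3, so Qs = 461 + 1.25P_b.
Market clearing requires 498.5 - 2.5P_b = 461 + 1.25P_b; hence 37.5 = 3.75P_b and P_b = 10.
Then P_s = 10 - 3 = 7 and Q = 498.5 - 2.5(10) = 473.5.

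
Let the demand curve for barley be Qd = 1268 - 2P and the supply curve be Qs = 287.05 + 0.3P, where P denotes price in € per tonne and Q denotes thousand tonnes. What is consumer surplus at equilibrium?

Consumer surplus = 43056.25

At equilibrium Qd = Qs, so 1268 - 2P = 287.05 + 0.3P; collecting terms, 980.95 = 2.3P and P* = 426.5.
Then Q* = 1268 - 2(426.5) = 415.
Demand choke price (Qd = 0): P = 1268/2 = 634. Consumer surplus = ½ × (634 - 426.5) × 415 = 43056.25.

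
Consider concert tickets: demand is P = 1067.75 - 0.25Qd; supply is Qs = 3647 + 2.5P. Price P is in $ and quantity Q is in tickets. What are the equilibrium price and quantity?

Solving each curve for Q: Qd = 4271 - 4P.
At equilibrium Qd = Qs, so 4271 - 4P = 3647 + 2.5P; collecting terms, 624 = 6.5P and P* = 96.
Substitute back: Q* = 4271 - 4(96) = 3887.

P* = 96, Q* = 3887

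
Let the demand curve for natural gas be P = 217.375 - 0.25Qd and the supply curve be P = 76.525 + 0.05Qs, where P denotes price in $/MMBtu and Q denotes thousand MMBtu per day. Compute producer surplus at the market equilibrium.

Producer surplus = 5510.75625

Inverting to quantity form: Qd = 869.5 - 4P and Qs = -1530.5 + 20P.
The market clears where 869.5 - 4P = -1530.5 + 20P. Rearranging, 24P = 2400, hence P* = 100.
Then Q* = 869.5 - 4(100) = 469.5.
Supply choke price (Qs = 0): P = 76.525. Producer surplus = ½ × (100 - 76.525) × 469.5 = 5510.75625.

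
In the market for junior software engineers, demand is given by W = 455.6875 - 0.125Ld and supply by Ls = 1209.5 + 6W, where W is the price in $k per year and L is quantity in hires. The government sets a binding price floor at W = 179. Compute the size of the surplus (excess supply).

Surplus = 70

Solving each curve for L: Ld = 3645.5 - 8W.
With W fixed at 179, quantity demanded is 2213.5 and quantity supplied is 2283.5.
Surplus = Ls - Ld = 2283.5 - 2213.5 = 70.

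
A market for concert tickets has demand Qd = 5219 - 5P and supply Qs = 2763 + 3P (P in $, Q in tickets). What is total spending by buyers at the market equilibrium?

Equating demand and supply, 5219 - 5P = 2763 + 3P gives 8P = 2456, so P* = 307.
Then Q* = 5219 - 5(307) = 3684.
Total spending by buyers = P* × Q* = 307 × 3684 = 1130988.

Total spending by buyers = 1130988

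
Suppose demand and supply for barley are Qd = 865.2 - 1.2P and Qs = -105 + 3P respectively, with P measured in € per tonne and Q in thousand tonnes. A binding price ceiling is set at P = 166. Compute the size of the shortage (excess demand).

At P = 166: Qd = 666 and Qs = 393.
Shortage = Qd - Qs = 666 - 393 = 273.

Shortage = 273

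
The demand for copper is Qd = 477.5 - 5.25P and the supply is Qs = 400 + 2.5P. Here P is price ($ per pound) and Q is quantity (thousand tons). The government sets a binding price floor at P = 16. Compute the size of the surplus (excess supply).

With P fixed at 16, quantity demanded is 393.5 and quantity supplied is 440.
Surplus = Qs - Qd = 440 - 393.5 = 46.5.

Surplus = 46.5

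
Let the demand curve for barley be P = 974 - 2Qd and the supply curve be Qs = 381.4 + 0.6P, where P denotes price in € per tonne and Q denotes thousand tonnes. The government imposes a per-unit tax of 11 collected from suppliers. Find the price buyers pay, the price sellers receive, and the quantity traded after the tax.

Inverting to quantity form: Qd = 487 - 0.5P.
Suppliers keep P_s = P_b - 11 per unit, so supply in terms of the buyer price is Qs = 374.8 + 0.6P_b.
Equate demand and the shifted supply: 487 - 0.5P_b = 374.8 + 0.6P_b, giving 1.1P_b = 112.2, so P_b = 102.
So P_s = 91 and the quantity traded is Q = 487 - 0.5(102) = 436.

P_b = 102, P_s = 91, Q = 436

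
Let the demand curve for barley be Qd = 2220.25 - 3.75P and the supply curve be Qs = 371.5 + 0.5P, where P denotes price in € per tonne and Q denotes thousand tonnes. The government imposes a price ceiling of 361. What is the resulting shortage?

With P fixed at 361, quantity demanded is 866.5 and quantity supplied is 552.
Shortage = Qd - Qs = 866.5 - 552 = 314.5.

Shortage = 314.5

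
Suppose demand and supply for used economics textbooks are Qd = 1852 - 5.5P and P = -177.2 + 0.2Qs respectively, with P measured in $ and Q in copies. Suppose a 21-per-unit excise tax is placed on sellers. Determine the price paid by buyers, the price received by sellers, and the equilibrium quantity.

P_b = 102, P_s = 81, Q = 1291

Rewriting in direct form: Qs = 886 + 5P.
The tax drives a wedge P_b - P_s = 21. Substituting P_s = P_b - 21 into supply: Qs = 781 + 5P_b.
Set Qd = Qs: 1852 - 5.5P_b = 781 + 5P_b, so 1071 = 10.5P_b and P_b = 102.
So P_s = 81 and the quantity traded is Q = 1852 - 5.5(102) = 1291.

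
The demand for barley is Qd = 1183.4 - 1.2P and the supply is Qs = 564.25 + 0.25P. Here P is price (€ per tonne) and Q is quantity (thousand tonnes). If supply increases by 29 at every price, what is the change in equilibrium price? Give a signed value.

ΔP = -20

Set Qd = Qs: 1183.4 - 1.2P = 564.25 + 0.25P, so 619.15 = 1.45P and P* = 427.
From the demand curve, Q* = 1183.4 - 1.2(427) = 671.
After the shift, supply is Qs = 593.25 + 0.25P.
The new intersection has 590.15 = 1.45P, i.e. P = 407, Q = 695.
ΔP = 407 - 427 = -20.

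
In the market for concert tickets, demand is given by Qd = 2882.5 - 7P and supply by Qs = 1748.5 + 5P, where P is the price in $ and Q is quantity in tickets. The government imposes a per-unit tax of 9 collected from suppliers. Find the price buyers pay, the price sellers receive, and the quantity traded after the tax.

With a tax of 9 on suppliers, they supply based on the net price P_s = P_b - 9, so Qs = 1703.5 + 5P_b.
Market clearing requires 2882.5 - 7P_b = 1703.5 + 5P_b; hence 1179 = 12P_b and P_b = 98.25.
Then P_s = 98.25 - 9 = 89.25 and Q = 2882.5 - 7(98.25) = 2194.75.

P_b = 98.25, P_s = 89.25, Q = 2194.75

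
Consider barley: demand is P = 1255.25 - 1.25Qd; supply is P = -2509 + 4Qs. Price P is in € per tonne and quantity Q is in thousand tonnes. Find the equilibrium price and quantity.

In direct form, Qd = 1004.2 - 0.8P and Qs = 627.25 + 0.25P.
At equilibrium Qd = Qs, so 1004.2 - 0.8P = 627.25 + 0.25P; collecting terms, 376.95 = 1.05P and P* = 359.
Substitute back: Q* = 1004.2 - 0.8(359) = 717.

P* = 359, Q* = 717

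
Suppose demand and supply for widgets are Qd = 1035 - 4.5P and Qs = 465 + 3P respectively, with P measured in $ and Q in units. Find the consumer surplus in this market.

Consumer surplus = 53361

Equating demand and supply, 1035 - 4.5P = 465 + 3P gives 7.5P = 570, so P* = 76.
Plugging P* into demand: Q* = 1035 - 4.5(76) = 693.
Demand choke price (Qd = 0): P = 1035/4.5 = 230. Consumer surplus = ½ × (230 - 76) × 693 = 53361.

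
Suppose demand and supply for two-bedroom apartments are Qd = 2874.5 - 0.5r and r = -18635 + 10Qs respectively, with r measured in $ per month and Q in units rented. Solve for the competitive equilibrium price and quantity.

r* = 1685, Q* = 2032

Solving each curve for Q: Qs = 1863.5 + 0.1r.
At equilibrium Qd = Qs, so 2874.5 - 0.5r = 1863.5 + 0.1r; collecting terms, 1011 = 0.6r and r* = 1685.
Then Q* = 2874.5 - 0.5(1685) = 2032.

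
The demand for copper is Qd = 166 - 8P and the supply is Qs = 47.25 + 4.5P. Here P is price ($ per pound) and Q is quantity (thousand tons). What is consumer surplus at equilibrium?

Consumer surplus = 506.25

Equating demand and supply, 166 - 8P = 47.25 + 4.5P gives 12.5P = 118.75, so P* = 9.5.
Then Q* = 166 - 8(9.5) = 90.
Demand choke price (Qd = 0): P = 166/8 = 20.75. Consumer surplus = ½ × (20.75 - 9.5) × 90 = 506.25.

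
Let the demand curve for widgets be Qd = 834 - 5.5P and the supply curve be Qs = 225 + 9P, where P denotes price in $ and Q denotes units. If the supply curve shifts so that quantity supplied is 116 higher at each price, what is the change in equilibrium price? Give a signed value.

The market clears where 834 - 5.5P = 225 + 9P. Rearranging, 14.5P = 609, hence P* = 42.
From the demand curve, Q* = 834 - 5.5(42) = 603.
After the shift, supply is Qs = 341 + 9P.
New equilibrium: 493 = 14.5P, so P = 34 and Q = 647.
ΔP = 34 - 42 = -8.

ΔP = -8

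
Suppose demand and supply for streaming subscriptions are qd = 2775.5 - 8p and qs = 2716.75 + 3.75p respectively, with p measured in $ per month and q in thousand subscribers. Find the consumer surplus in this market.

Consumer surplus = 467685.015625

Set qd = qs: 2775.5 - 8p = 2716.75 + 3.75p, so 58.75 = 11.75p and p* = 5.
Plugging p* into demand: q* = 2775.5 - 8(5) = 2735.5.
Demand choke price (qd = 0): p = 2775.5/8 = 346.9375. Consumer surplus = ½ × (346.9375 - 5) × 2735.5 = 467685.015625.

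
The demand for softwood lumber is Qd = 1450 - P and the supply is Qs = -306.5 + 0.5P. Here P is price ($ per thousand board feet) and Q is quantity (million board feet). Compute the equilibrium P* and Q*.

P* = 1171, Q* = 279

Set Qd = Qs: 1450 - P = -306.5 + 0.5P, so 1756.5 = 1.5P and P* = 1171.
Plugging P* into demand: Q* = 1450 - 1171 = 279.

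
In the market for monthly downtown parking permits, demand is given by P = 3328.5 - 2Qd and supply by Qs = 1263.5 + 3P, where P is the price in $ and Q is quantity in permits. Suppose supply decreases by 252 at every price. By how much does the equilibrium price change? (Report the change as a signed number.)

Inverting to quantity form: Qd = 1664.25 - 0.5P.
Equating demand and supply, 1664.25 - 0.5P = 1263.5 + 3P gives 3.5P = 400.75, so P* = 114.5.
Substitute back: Q* = 1664.25 - 0.5(114.5) = 1607.
After the shift, supply is Qs = 1011.5 + 3P.
New equilibrium: 652.75 = 3.5P, so P = 186.5 and Q = 1571.
ΔP = 186.5 - 114.5 = 72.

ΔP = 72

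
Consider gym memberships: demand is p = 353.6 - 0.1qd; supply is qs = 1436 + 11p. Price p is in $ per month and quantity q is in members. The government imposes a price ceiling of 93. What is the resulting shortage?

Inverting to quantity form: qd = 3536 - 10p.
Evaluating both curves at the ceiling price 93 gives qd = 2606, qs = 2459.
Shortage = qd - qs = 2606 - 2459 = 147.

Shortage = 147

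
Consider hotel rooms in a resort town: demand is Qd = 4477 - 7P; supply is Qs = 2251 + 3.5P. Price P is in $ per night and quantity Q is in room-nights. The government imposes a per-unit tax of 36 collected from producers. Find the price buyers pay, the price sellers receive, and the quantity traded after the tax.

The tax drives a wedge P_b - P_s = 36. Substituting P_s = P_b - 36 into supply: Qs = 2125 + 3.5P_b.
Set Qd = Qs: 4477 - 7P_b = 2125 + 3.5P_b, so 2352 = 10.5P_b and P_b = 224.
Then P_s = 224 - 36 = 188 and Q = 4477 - 7(224) = 2909.

P_b = 224, P_s = 188, Q = 2909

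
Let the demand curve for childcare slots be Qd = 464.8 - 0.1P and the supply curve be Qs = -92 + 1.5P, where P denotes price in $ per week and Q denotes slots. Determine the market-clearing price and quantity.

P* = 348, Q* = 430

Set Qd = Qs: 464.8 - 0.1P = -92 + 1.5P, so 556.8 = 1.6P and P* = 348.
Then Q* = 464.8 - 0.1(348) = 430.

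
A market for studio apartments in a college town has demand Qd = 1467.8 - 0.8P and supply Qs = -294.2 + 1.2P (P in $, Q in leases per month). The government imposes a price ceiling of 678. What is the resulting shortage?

At P = 678: Qd = 925.4 and Qs = 519.4.
Shortage = Qd - Qs = 925.4 - 519.4 = 406.

Shortage = 406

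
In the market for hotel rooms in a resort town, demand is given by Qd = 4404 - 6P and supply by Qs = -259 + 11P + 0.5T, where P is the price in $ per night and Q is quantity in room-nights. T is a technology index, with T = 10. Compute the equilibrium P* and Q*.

P* = 274, Q* = 2760

With T = 10, supply is Qs = -254 + 11P.
Equating demand and supply, 4404 - 6P = -254 + 11P gives 17P = 4658, so P* = 274.
From the demand curve, Q* = 4404 - 6(274) = 2760.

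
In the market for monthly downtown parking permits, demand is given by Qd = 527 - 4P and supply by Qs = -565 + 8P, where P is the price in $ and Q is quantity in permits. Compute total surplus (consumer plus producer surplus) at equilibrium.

The market clears where 527 - 4P = -565 + 8P. Rearranging, 12P = 1092, hence P* = 91.
Plugging P* into demand: Q* = 527 - 4(91) = 163.
Demand choke price = 131.75; supply choke price = 70.625. CS = ½(131.75 - 91)(163) = 3321.125; PS = ½(91 - 70.625)(163) = 1660.5625. Total surplus = 4981.6875.

Total surplus = 4981.6875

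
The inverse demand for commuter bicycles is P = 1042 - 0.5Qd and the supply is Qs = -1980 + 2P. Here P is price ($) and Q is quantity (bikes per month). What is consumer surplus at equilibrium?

Consumer surplus = 676

Rewriting in direct form: Qd = 2084 - 2P.
At equilibrium Qd = Qs, so 2084 - 2P = -1980 + 2P; collecting terms, 4064 = 4P and P* = 1016.
Plugging P* into demand: Q* = 2084 - 2(1016) = 52.
Demand choke price (Qd = 0): P = 2084/2 = 1042. Consumer surplus = ½ × (1042 - 1016) × 52 = 676.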